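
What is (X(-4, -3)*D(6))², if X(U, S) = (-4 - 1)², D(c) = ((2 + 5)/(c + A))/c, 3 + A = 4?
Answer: 625/36 ≈ 17.361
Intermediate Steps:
A = 1 (A = -3 + 4 = 1)
D(c) = 7/(c*(1 + c)) (D(c) = ((2 + 5)/(c + 1))/c = (7/(1 + c))/c = 7/(c*(1 + c)))
X(U, S) = 25 (X(U, S) = (-5)² = 25)
(X(-4, -3)*D(6))² = (25*(7/(6*(1 + 6))))² = (25*(7*(⅙)/7))² = (25*(7*(⅙)*(⅐)))² = (25*(⅙))² = (25/6)² = 625/36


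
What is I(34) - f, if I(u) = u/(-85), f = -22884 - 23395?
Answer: 231393/5 ≈ 46279.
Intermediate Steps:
f = -46279
I(u) = -u/85 (I(u) = u*(-1/85) = -u/85)
I(34) - f = -1/85*34 - 1*(-46279) = -⅖ + 46279 = 231393/5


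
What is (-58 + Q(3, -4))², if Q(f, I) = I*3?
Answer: 4900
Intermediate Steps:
Q(f, I) = 3*I
(-58 + Q(3, -4))² = (-58 + 3*(-4))² = (-58 - 12)² = (-70)² = 4900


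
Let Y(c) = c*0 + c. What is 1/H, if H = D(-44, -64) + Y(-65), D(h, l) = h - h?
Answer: -1/65 ≈ -0.015385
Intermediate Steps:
D(h, l) = 0
Y(c) = c (Y(c) = 0 + c = c)
H = -65 (H = 0 - 65 = -65)
1/H = 1/(-65) = -1/65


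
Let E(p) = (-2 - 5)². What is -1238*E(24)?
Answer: -60662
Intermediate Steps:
E(p) = 49 (E(p) = (-7)² = 49)
-1238*E(24) = -1238*49 = -60662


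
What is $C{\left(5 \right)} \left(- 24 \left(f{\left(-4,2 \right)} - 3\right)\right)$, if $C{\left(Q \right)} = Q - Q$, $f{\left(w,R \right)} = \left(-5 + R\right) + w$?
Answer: $0$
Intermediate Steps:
$f{\left(w,R \right)} = -5 + R + w$
$C{\left(Q \right)} = 0$
$C{\left(5 \right)} \left(- 24 \left(f{\left(-4,2 \right)} - 3\right)\right) = 0 \left(- 24 \left(\left(-5 + 2 - 4\right) - 3\right)\right) = 0 \left(- 24 \left(-7 - 3\right)\right) = 0 \left(\left(-24\right) \left(-10\right)\right) = 0 \cdot 240 = 0$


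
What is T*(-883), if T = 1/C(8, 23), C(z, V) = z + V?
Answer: -883/31 ≈ -28.484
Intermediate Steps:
C(z, V) = V + z
T = 1/31 (T = 1/(23 + 8) = 1/31 ≈ 0.032258)
T*(-883) = (1/31)*(-883) = -883/31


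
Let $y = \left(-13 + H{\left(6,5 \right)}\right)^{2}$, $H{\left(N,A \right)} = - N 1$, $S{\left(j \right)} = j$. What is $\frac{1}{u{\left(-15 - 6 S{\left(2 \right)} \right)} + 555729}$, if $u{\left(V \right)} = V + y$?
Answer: $\frac{1}{556063} \approx 1.7984 \cdot 10^{-6}$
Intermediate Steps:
$H{\left(N,A \right)} = - N$
$y = 361$ ($y = \left(-13 - 6\right)^{2} = \left(-19\right)^{2} = 361$)
$u{\left(V \right)} = 361 + V$ ($u{\left(V \right)} = V + 361 = 361 + V$)
$\frac{1}{u{\left(-15 - 6 S{\left(2 \right)} \right)} + 555729} = \frac{1}{\left(361 - 27\right) + 555729} = \frac{1}{334 + 555729} = \frac{1}{556063}$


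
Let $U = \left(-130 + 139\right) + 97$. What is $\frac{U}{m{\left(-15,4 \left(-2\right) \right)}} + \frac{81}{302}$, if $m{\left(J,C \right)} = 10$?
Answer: $\frac{16411}{1510} \approx 10.868$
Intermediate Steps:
$U = 106$ ($U = 9 + 97 = 106$)
$\frac{U}{m{\left(-15,4 \left(-2\right) \right)}} + \frac{81}{302} = \frac{106}{10} + \frac{81}{302} = 106 \cdot \frac{1}{10} + 81 \cdot \frac{1}{302} = \frac{53}{5} + \frac{81}{302} = \frac{16411}{1510}$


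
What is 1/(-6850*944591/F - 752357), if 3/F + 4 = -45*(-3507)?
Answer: -3/1021107926818921 ≈ -2.9380e-15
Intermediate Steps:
F = 3/157811 (F = 3/(-4 - 45*(-3507)) = 3/(-4 + 157815) = 3/157811 ≈ 1.9010e-5)
1/(-6850*944591/F - 752357) = 1/(-6850/((3/157811)/944591) - 752357) = 1/(-6850/((3/157811)*(1/944591)) - 752357) = 1/(-6850/3/149066850301 - 752357) = 1/(-6850*149066850301/3 - 752357) = 1/(-1021107924561850/3 - 752357) = 1/(-1021107926818921/3) = -3/1021107926818921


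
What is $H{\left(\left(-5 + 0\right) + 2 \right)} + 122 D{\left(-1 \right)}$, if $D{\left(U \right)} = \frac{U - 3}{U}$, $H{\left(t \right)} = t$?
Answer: $485$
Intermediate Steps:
$D{\left(U \right)} = \frac{-3 + U}{U}$
$H{\left(\left(-5 + 0\right) + 2 \right)} + 122 D{\left(-1 \right)} = \left(\left(-5 + 0\right) + 2\right) + 122 \frac{-3 - 1}{-1} = \left(-5 + 2\right) + 122 \left(\left(-1\right) \left(-4\right)\right) = -3 + 122 \cdot 4 = -3 + 488 = 485$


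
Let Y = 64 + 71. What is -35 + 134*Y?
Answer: 18055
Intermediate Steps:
Y = 135
-35 + 134*Y = -35 + 134*135 = -35 + 18090 = 18055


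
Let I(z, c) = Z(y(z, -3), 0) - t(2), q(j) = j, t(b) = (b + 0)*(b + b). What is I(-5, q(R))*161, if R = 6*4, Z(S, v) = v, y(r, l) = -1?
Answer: -1288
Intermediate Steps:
t(b) = 2*b² (t(b) = b*(2*b) = 2*b²)
R = 24
I(z, c) = -8 (I(z, c) = 0 - 2*2² = 0 - 2*4 = 0 - 1*8 = 0 - 8 = -8)
I(-5, q(R))*161 = -8*161 = -1288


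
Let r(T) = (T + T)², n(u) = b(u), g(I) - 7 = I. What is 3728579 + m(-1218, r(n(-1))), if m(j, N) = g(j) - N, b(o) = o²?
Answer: 3727364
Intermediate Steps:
g(I) = 7 + I
n(u) = u²
r(T) = 4*T² (r(T) = (2*T)² = 4*T²)
m(j, N) = 7 + j - N (m(j, N) = (7 + j) - N = 7 + j - N)
3728579 + m(-1218, r(n(-1))) = 3728579 + (7 - 1218 - 4*((-1)²)²) = 3728579 + (7 - 1218 - 4*1²) = 3728579 + (7 - 1218 - 4) = 3728579 - 1215 = 3727364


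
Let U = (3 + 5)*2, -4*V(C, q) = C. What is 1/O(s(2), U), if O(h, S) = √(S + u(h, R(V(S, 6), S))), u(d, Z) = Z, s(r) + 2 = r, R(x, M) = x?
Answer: √3/6 ≈ 0.28868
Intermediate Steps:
V(C, q) = -C/4
s(r) = -2 + r
U = 16 (U = 8*2 = 16)
O(h, S) = √3*√S/2 (O(h, S) = √(S - S/4) = √(3*S/4) = √3*√S/2)
1/O(s(2), U) = 1/(√3*√16/2) = 1/((½)*√3*4) = 1/(2*√3) = √3/6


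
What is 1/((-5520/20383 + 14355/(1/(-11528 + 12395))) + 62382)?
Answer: 20383/254953962441 ≈ 7.9948e-8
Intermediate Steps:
1/((-5520/20383 + 14355/(1/(-11528 + 12395))) + 62382) = 1/((-5520*1/20383 + 14355/(1/867)) + 62382) = 1/((-5520/20383 + 14355/(1/867)) + 62382) = 1/((-5520/20383 + 14355*867) + 62382) = 1/((-5520/20383 + 12445785) + 62382) = 1/(253682430135/20383 + 62382) = 1/(254953962441/20383) = 20383/254953962441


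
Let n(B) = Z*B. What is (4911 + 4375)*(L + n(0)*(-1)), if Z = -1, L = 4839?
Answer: 44934954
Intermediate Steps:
n(B) = -B
(4911 + 4375)*(L + n(0)*(-1)) = (4911 + 4375)*(4839 - 1*0*(-1)) = 9286*(4839 + 0*(-1)) = 9286*(4839 + 0) = 9286*4839 = 44934954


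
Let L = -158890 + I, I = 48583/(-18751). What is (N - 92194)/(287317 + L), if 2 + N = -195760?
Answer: -2699731478/1204043047 ≈ -2.2422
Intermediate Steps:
I = -48583/18751 (I = 48583*(-1/18751) = -48583/18751 ≈ -2.5910)
N = -195762 (N = -2 - 195760 = -195762)
L = -2979394973/18751 (L = -158890 - 48583/18751 = -2979394973/18751 ≈ -1.5889e+5)
(N - 92194)/(287317 + L) = (-195762 - 92194)/(287317 - 2979394973/18751) = -287956/2408086094/18751 = -287956*18751/2408086094 = -2699731478/1204043047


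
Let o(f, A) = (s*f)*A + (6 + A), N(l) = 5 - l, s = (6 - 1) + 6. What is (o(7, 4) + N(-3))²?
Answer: 106276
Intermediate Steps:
s = 11 (s = 5 + 6 = 11)
o(f, A) = 6 + A + 11*A*f (o(f, A) = (11*f)*A + (6 + A) = 11*A*f + (6 + A) = 6 + A + 11*A*f)
(o(7, 4) + N(-3))² = ((6 + 4 + 11*4*7) + (5 - 1*(-3)))² = ((6 + 4 + 308) + (5 + 3))² = (318 + 8)² = 326² = 106276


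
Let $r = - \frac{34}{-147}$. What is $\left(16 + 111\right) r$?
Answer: $\frac{4318}{147} \approx 29.374$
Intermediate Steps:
$r = \frac{34}{147}$ ($r = \left(-34\right) \left(- \frac{1}{147}\right) = \frac{34}{147} \approx 0.23129$)
$\left(16 + 111\right) r = \left(16 + 111\right) \frac{34}{147} = 127 \cdot \frac{34}{147} = \frac{4318}{147}$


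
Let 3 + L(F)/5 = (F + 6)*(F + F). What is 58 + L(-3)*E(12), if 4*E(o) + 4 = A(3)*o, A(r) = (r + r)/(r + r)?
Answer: -152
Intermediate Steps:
A(r) = 1 (A(r) = (2*r)/((2*r)) = (2*r)*(1/(2*r)) = 1)
L(F) = -15 + 10*F*(6 + F) (L(F) = -15 + 5*((F + 6)*(F + F)) = -15 + 5*((6 + F)*(2*F)) = -15 + 5*(2*F*(6 + F)) = -15 + 10*F*(6 + F))
E(o) = -1 + o/4 (E(o) = -1 + (1*o)/4 = -1 + o/4)
58 + L(-3)*E(12) = 58 + (-15 + 10*(-3)² + 60*(-3))*(-1 + (¼)*12) = 58 + (-15 + 10*9 - 180)*(-1 + 3) = 58 + (-15 + 90 - 180)*2 = 58 - 105*2 = 58 - 210 = -152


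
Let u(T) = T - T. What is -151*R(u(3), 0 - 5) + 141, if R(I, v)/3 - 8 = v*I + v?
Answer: -1218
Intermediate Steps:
u(T) = 0
R(I, v) = 24 + 3*v + 3*I*v (R(I, v) = 24 + 3*(v*I + v) = 24 + 3*(I*v + v) = 24 + 3*(v + I*v) = 24 + (3*v + 3*I*v) = 24 + 3*v + 3*I*v)
-151*R(u(3), 0 - 5) + 141 = -151*(24 + 3*(0 - 5) + 3*0*(0 - 5)) + 141 = -151*(24 + 3*(-5) + 3*0*(-5)) + 141 = -151*(24 - 15 + 0) + 141 = -151*9 + 141 = -1359 + 141 = -1218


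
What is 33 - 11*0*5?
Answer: 33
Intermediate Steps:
33 - 11*0*5 = 33 + 0*5 = 33 + 0 = 33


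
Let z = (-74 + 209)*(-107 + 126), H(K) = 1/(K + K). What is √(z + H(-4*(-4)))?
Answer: √164162/8 ≈ 50.646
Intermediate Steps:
H(K) = 1/(2*K)
z = 2565 (z = 135*19 = 2565)
√(z + H(-4*(-4))) = √(2565 + 1/(2*((-4*(-4))))) = √(2565 + (½)/16) = √(2565 + (½)*(1/16)) = √(2565 + 1/32) = √(82081/32) = √164162/8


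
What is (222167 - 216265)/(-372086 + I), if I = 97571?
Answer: -5902/274515 ≈ -0.021500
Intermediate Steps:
(222167 - 216265)/(-372086 + I) = (222167 - 216265)/(-372086 + 97571) = 5902/(-274515) = 5902*(-1/274515) = -5902/274515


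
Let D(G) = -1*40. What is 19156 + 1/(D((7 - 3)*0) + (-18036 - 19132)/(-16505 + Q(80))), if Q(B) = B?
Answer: 11873485367/619832 ≈ 19156.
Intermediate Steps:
D(G) = -40
19156 + 1/(D((7 - 3)*0) + (-18036 - 19132)/(-16505 + Q(80))) = 19156 + 1/(-40 + (-18036 - 19132)/(-16505 + 80)) = 19156 + 1/(-40 - 37168/(-16425)) = 19156 + 1/(-40 - 37168*(-1/16425)) = 19156 + 1/(-40 + 37168/16425) = 19156 + 1/(-619832/16425) = 19156 - 16425/619832 = 11873485367/619832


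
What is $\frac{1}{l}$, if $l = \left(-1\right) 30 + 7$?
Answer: $- \frac{1}{23} \approx -0.043478$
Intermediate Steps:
$l = -23$ ($l = -30 + 7 = -23$)
$\frac{1}{l} = \frac{1}{-23} = - \frac{1}{23}$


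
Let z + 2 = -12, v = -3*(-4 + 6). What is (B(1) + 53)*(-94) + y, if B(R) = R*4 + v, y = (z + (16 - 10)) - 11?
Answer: -4813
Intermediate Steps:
v = -6 (v = -3*2 = -6)
z = -14 (z = -2 - 12 = -14)
y = -19 (y = (-14 + (16 - 10)) - 11 = (-14 + 6) - 11 = -8 - 11 = -19)
B(R) = -6 + 4*R (B(R) = R*4 - 6 = 4*R - 6 = -6 + 4*R)
(B(1) + 53)*(-94) + y = ((-6 + 4*1) + 53)*(-94) - 19 = ((-6 + 4) + 53)*(-94) - 19 = (-2 + 53)*(-94) - 19 = 51*(-94) - 19 = -4794 - 19 = -4813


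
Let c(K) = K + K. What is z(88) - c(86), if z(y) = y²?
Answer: 7572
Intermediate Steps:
c(K) = 2*K
z(88) - c(86) = 88² - 2*86 = 7744 - 1*172 = 7744 - 172 = 7572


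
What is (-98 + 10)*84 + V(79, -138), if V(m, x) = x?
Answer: -7530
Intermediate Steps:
(-98 + 10)*84 + V(79, -138) = (-98 + 10)*84 - 138 = -88*84 - 138 = -7392 - 138 = -7530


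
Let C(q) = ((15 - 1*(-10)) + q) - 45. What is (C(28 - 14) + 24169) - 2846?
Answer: 21317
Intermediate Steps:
C(q) = -20 + q (C(q) = ((15 + 10) + q) - 45 = (25 + q) - 45 = -20 + q)
(C(28 - 14) + 24169) - 2846 = ((-20 + (28 - 14)) + 24169) - 2846 = ((-20 + 14) + 24169) - 2846 = (-6 + 24169) - 2846 = 24163 - 2846 = 21317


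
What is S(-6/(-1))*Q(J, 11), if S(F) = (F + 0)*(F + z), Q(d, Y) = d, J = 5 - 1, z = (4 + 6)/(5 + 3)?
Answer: 174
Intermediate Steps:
z = 5/4 (z = 10/8 = 10*(⅛) = 5/4 ≈ 1.2500)
J = 4
S(F) = F*(5/4 + F) (S(F) = (F + 0)*(F + 5/4) = F*(5/4 + F))
S(-6/(-1))*Q(J, 11) = ((-6/(-1))*(5 + 4*(-6/(-1)))/4)*4 = ((-6*(-1))*(5 + 4*(-6*(-1)))/4)*4 = ((¼)*6*(5 + 4*6))*4 = ((¼)*6*(5 + 24))*4 = ((¼)*6*29)*4 = (87/2)*4 = 174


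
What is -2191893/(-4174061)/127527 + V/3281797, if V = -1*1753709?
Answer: -311167237558038834/582306172661531053 ≈ -0.53437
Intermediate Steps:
V = -1753709
-2191893/(-4174061)/127527 + V/3281797 = -2191893/(-4174061)/127527 - 1753709/3281797 = -2191893*(-1/4174061)*(1/127527) - 1753709*1/3281797 = (2191893/4174061)*(1/127527) - 1753709/3281797 = 730631/177435159049 - 1753709/3281797 = -311167237558038834/582306172661531053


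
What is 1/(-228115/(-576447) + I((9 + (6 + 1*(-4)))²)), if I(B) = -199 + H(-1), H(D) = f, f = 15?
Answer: -576447/105838133 ≈ -0.0054465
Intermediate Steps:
H(D) = 15
I(B) = -184 (I(B) = -199 + 15 = -184)
1/(-228115/(-576447) + I((9 + (6 + 1*(-4)))²)) = 1/(-228115/(-576447) - 184) = 1/(-228115*(-1/576447) - 184) = 1/(228115/576447 - 184) = 1/(-105838133/576447) = -576447/105838133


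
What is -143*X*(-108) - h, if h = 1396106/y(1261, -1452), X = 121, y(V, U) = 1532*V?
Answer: 1805048400371/965926 ≈ 1.8687e+6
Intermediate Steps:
h = 698053/965926 (h = 1396106/((1532*1261)) = 1396106/1931852 = 1396106*(1/1931852) = 698053/965926 ≈ 0.72268)
-143*X*(-108) - h = -143*121*(-108) - 1*698053/965926 = -17303*(-108) - 698053/965926 = 1868724 - 698053/965926 = 1805048400371/965926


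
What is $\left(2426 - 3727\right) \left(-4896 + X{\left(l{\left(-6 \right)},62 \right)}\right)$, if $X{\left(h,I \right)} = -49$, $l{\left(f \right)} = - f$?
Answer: $6433445$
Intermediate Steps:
$\left(2426 - 3727\right) \left(-4896 + X{\left(l{\left(-6 \right)},62 \right)}\right) = \left(2426 - 3727\right) \left(-4896 - 49\right) = \left(-1301\right) \left(-4945\right) = 6433445$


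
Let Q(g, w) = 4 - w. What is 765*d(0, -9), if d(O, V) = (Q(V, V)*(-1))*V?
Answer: 89505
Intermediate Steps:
d(O, V) = V*(-4 + V) (d(O, V) = ((4 - V)*(-1))*V = (-4 + V)*V = V*(-4 + V))
765*d(0, -9) = 765*(-9*(-4 - 9)) = 765*(-9*(-13)) = 765*117 = 89505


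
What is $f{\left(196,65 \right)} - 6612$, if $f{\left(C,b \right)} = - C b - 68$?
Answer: $-19420$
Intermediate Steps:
$f{\left(C,b \right)} = -68 - C b$ ($f{\left(C,b \right)} = - C b - 68 = -68 - C b$)
$f{\left(196,65 \right)} - 6612 = \left(-68 - 196 \cdot 65\right) - 6612 = \left(-68 - 12740\right) - 6612 = -12808 - 6612 = -19420$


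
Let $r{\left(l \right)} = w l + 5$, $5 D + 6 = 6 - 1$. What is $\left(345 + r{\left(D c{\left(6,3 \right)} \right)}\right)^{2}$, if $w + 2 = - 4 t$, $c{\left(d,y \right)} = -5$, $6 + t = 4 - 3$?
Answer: $135424$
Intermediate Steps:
$t = -5$ ($t = -6 + \left(4 - 3\right) = -6 + 1 = -5$)
$D = - \frac{1}{5}$ ($D = - \frac{6}{5} + \frac{6 - 1}{5} = - \frac{6}{5} + \frac{1}{5} \cdot 5 = - \frac{6}{5} + 1 = - \frac{1}{5} \approx -0.2$)
$w = 18$ ($w = -2 - -20 = -2 + 20 = 18$)
$r{\left(l \right)} = 5 + 18 l$ ($r{\left(l \right)} = 18 l + 5 = 5 + 18 l$)
$\left(345 + r{\left(D c{\left(6,3 \right)} \right)}\right)^{2} = \left(345 + \left(5 + 18 \left(\left(- \frac{1}{5}\right) \left(-5\right)\right)\right)\right)^{2} = \left(345 + \left(5 + 18 \cdot 1\right)\right)^{2} = \left(345 + \left(5 + 18\right)\right)^{2} = \left(345 + 23\right)^{2} = 368^{2} = 135424$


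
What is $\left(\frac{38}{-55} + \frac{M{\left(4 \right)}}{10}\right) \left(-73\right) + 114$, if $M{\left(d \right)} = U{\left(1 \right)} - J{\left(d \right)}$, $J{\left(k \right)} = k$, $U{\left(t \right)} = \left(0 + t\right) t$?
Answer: $\frac{20497}{110} \approx 186.34$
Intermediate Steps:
$U{\left(t \right)} = t^{2}$ ($U{\left(t \right)} = t t = t^{2}$)
$M{\left(d \right)} = 1 - d$ ($M{\left(d \right)} = 1^{2} - d = 1 - d$)
$\left(\frac{38}{-55} + \frac{M{\left(4 \right)}}{10}\right) \left(-73\right) + 114 = \left(\frac{38}{-55} + \frac{1 - 4}{10}\right) \left(-73\right) + 114 = \left(38 \left(- \frac{1}{55}\right) + \left(1 - 4\right) \frac{1}{10}\right) \left(-73\right) + 114 = \left(- \frac{38}{55} - \frac{3}{10}\right) \left(-73\right) + 114 = \left(- \frac{109}{110}\right) \left(-73\right) + 114 = \frac{7957}{110} + 114 = \frac{20497}{110}$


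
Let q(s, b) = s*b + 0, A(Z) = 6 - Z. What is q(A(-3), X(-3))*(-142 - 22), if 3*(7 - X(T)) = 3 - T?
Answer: -7380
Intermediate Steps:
X(T) = 6 + T/3 (X(T) = 7 - (3 - T)/3 = 7 + (-1 + T/3) = 6 + T/3)
q(s, b) = b*s (q(s, b) = b*s + 0 = b*s)
q(A(-3), X(-3))*(-142 - 22) = ((6 + (1/3)*(-3))*(6 - 1*(-3)))*(-142 - 22) = ((6 - 1)*(6 + 3))*(-164) = (5*9)*(-164) = 45*(-164) = -7380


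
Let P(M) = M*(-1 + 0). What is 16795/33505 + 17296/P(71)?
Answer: -115662007/475771 ≈ -243.10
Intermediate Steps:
P(M) = -M (P(M) = M*(-1) = -M)
16795/33505 + 17296/P(71) = 16795/33505 + 17296/((-1*71)) = 16795*(1/33505) + 17296/(-71) = 3359/6701 + 17296*(-1/71) = 3359/6701 - 17296/71 = -115662007/475771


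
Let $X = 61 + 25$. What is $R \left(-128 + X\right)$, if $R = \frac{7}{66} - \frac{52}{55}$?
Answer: $\frac{1939}{55} \approx 35.255$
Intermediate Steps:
$X = 86$
$R = - \frac{277}{330}$ ($R = 7 \cdot \frac{1}{66} - \frac{52}{55} = \frac{7}{66} - \frac{52}{55} = - \frac{277}{330} \approx -0.83939$)
$R \left(-128 + X\right) = - \frac{277 \left(-128 + 86\right)}{330} = \left(- \frac{277}{330}\right) \left(-42\right) = \frac{1939}{55}$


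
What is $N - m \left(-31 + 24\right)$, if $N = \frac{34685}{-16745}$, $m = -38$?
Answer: $- \frac{897771}{3349} \approx -268.07$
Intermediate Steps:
$N = - \frac{6937}{3349}$ ($N = 34685 \left(- \frac{1}{16745}\right) = - \frac{6937}{3349} \approx -2.0714$)
$N - m \left(-31 + 24\right) = - \frac{6937}{3349} - - 38 \left(-31 + 24\right) = - \frac{6937}{3349} - \left(-38\right) \left(-7\right) = - \frac{6937}{3349} - 266 = - \frac{897771}{3349}$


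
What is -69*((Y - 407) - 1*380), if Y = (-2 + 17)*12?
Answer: 41883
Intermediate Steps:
Y = 180 (Y = 15*12 = 180)
-69*((Y - 407) - 1*380) = -69*((180 - 407) - 1*380) = -69*(-227 - 380) = -69*(-607) = 41883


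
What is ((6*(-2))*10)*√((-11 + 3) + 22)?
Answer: -120*√14 ≈ -449.00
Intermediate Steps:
((6*(-2))*10)*√((-11 + 3) + 22) = (-12*10)*√(-8 + 22) = -120*√14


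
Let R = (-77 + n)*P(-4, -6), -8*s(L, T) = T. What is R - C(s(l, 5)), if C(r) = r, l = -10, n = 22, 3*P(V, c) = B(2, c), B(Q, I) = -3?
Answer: 445/8 ≈ 55.625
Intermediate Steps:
P(V, c) = -1 (P(V, c) = (1/3)*(-3) = -1)
s(L, T) = -T/8
R = 55 (R = (-77 + 22)*(-1) = -55*(-1) = 55)
R - C(s(l, 5)) = 55 - (-1)*5/8 = 55 - 1*(-5/8) = 55 + 5/8 = 445/8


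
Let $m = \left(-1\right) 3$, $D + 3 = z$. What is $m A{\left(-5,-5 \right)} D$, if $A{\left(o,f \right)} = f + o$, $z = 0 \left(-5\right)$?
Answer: $-90$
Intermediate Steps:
$z = 0$
$D = -3$ ($D = -3 + 0 = -3$)
$m = -3$
$m A{\left(-5,-5 \right)} D = - 3 \left(-5 - 5\right) \left(-3\right) = \left(-3\right) \left(-10\right) \left(-3\right) = 30 \left(-3\right) = -90$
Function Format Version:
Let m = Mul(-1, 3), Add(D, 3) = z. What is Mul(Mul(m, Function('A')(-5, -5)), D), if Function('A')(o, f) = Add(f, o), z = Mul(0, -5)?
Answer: -90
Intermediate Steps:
z = 0
D = -3 (D = Add(-3, 0) = -3)
m = -3
Mul(Mul(m, Function('A')(-5, -5)), D) = Mul(Mul(-3, Add(-5, -5)), -3) = Mul(Mul(-3, -10), -3) = Mul(30, -3) = -90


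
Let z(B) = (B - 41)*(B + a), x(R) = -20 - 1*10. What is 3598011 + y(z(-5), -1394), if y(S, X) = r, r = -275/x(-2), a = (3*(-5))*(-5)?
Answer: 21588121/6 ≈ 3.5980e+6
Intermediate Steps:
x(R) = -30 (x(R) = -20 - 10 = -30)
a = 75 (a = -15*(-5) = 75)
z(B) = (-41 + B)*(75 + B) (z(B) = (B - 41)*(B + 75) = (-41 + B)*(75 + B))
r = 55/6 (r = -275/(-30) = -275*(-1/30) = 55/6 ≈ 9.1667)
y(S, X) = 55/6
3598011 + y(z(-5), -1394) = 3598011 + 55/6 = 21588121/6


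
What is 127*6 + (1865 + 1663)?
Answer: 4290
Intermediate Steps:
127*6 + (1865 + 1663) = 762 + 3528 = 4290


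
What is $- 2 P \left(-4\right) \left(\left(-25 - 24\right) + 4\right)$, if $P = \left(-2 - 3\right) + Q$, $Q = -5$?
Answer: $3600$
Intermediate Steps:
$P = -10$ ($P = \left(-2 - 3\right) - 5 = -5 - 5 = -10$)
$- 2 P \left(-4\right) \left(\left(-25 - 24\right) + 4\right) = \left(-2\right) \left(-10\right) \left(-4\right) \left(\left(-25 - 24\right) + 4\right) = 20 \left(-4\right) \left(\left(-25 - 24\right) + 4\right) = - 80 \left(-49 + 4\right) = \left(-80\right) \left(-45\right) = 3600$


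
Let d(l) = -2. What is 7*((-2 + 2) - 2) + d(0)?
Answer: -16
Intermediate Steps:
7*((-2 + 2) - 2) + d(0) = 7*((-2 + 2) - 2) - 2 = 7*(0 - 2) - 2 = 7*(-2) - 2 = -14 - 2 = -16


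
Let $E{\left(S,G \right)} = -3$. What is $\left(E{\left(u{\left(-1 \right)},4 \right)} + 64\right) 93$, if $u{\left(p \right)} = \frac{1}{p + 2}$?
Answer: $5673$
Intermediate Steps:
$u{\left(p \right)} = \frac{1}{2 + p}$
$\left(E{\left(u{\left(-1 \right)},4 \right)} + 64\right) 93 = \left(-3 + 64\right) 93 = 61 \cdot 93 = 5673$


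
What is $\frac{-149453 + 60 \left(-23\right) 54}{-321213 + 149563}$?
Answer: $\frac{223973}{171650} \approx 1.3048$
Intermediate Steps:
$\frac{-149453 + 60 \left(-23\right) 54}{-321213 + 149563} = \frac{-149453 - 74520}{-171650} = \left(-149453 - 74520\right) \left(- \frac{1}{171650}\right) = \left(-223973\right) \left(- \frac{1}{171650}\right) = \frac{223973}{171650}$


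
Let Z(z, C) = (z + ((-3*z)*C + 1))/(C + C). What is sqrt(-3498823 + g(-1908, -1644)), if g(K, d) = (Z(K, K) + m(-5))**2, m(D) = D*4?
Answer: 31*sqrt(69414772873)/3816 ≈ 2140.3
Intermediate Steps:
m(D) = 4*D
Z(z, C) = (1 + z - 3*C*z)/(2*C) (Z(z, C) = (z + (-3*C*z + 1))/((2*C)) = (z + (1 - 3*C*z))*(1/(2*C)) = (1 + z - 3*C*z)*(1/(2*C)) = (1 + z - 3*C*z)/(2*C))
g(K, d) = (-20 + (1 + K - 3*K**2)/(2*K))**2 (g(K, d) = ((1 + K - 3*K*K)/(2*K) + 4*(-5))**2 = ((1 + K - 3*K**2)/(2*K) - 20)**2 = (-20 + (1 + K - 3*K**2)/(2*K))**2)
sqrt(-3498823 + g(-1908, -1644)) = sqrt(-3498823 + (1/4)*(-1 + 3*(-1908)**2 + 39*(-1908))**2/(-1908)**2) = sqrt(-3498823 + (1/4)*(1/3640464)*(-1 + 3*3640464 - 74412)**2) = sqrt(-3498823 + (1/4)*(1/3640464)*(-1 + 10921392 - 74412)**2) = sqrt(-3498823 + (1/4)*(1/3640464)*10846979**2) = sqrt(-3498823 + (1/4)*(1/3640464)*117656953426441) = sqrt(-3498823 + 117656953426441/14561856) = sqrt(66707596730953/14561856) = 31*sqrt(69414772873)/3816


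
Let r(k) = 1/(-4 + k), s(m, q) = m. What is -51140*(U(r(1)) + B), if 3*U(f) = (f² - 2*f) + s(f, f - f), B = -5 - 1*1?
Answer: 8080120/27 ≈ 2.9926e+5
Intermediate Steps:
B = -6 (B = -5 - 1 = -6)
U(f) = -f/3 + f²/3 (U(f) = ((f² - 2*f) + f)/3 = (f² - f)/3 = -f/3 + f²/3)
-51140*(U(r(1)) + B) = -51140*((-1 + 1/(-4 + 1))/(3*(-4 + 1)) - 6) = -51140*((⅓)*(-1 + 1/(-3))/(-3) - 6) = -51140*((⅓)*(-⅓)*(-1 - ⅓) - 6) = -51140*((⅓)*(-⅓)*(-4/3) - 6) = -51140*(4/27 - 6) = -51140*(-158/27) = 8080120/27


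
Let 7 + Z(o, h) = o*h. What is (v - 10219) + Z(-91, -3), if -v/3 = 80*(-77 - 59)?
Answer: 22687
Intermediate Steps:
Z(o, h) = -7 + h*o (Z(o, h) = -7 + o*h = -7 + h*o)
v = 32640 (v = -240*(-77 - 59) = -240*(-136) = -3*(-10880) = 32640)
(v - 10219) + Z(-91, -3) = (32640 - 10219) + (-7 - 3*(-91)) = 22421 + (-7 + 273) = 22421 + 266 = 22687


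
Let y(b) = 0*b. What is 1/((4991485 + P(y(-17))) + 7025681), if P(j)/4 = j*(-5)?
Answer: 1/12017166 ≈ 8.3214e-8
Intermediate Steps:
y(b) = 0
P(j) = -20*j (P(j) = 4*(j*(-5)) = 4*(-5*j) = -20*j)
1/((4991485 + P(y(-17))) + 7025681) = 1/((4991485 - 20*0) + 7025681) = 1/((4991485 + 0) + 7025681) = 1/(4991485 + 7025681) = 1/12017166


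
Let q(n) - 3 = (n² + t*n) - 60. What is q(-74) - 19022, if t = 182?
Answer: -27071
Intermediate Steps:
q(n) = -57 + n² + 182*n (q(n) = 3 + ((n² + 182*n) - 60) = 3 + (-60 + n² + 182*n) = -57 + n² + 182*n)
q(-74) - 19022 = (-57 + (-74)² + 182*(-74)) - 19022 = (-57 + 5476 - 13468) - 19022 = -8049 - 19022 = -27071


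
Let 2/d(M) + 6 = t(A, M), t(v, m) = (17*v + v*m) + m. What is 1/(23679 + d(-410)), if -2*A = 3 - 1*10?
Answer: 3583/84841853 ≈ 4.2232e-5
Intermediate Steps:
A = 7/2 (A = -(3 - 1*10)/2 = -(3 - 10)/2 = -½*(-7) = 7/2 ≈ 3.5000)
t(v, m) = m + 17*v + m*v (t(v, m) = (17*v + m*v) + m = m + 17*v + m*v)
d(M) = 2/(107/2 + 9*M/2) (d(M) = 2/(-6 + (M + 17*(7/2) + M*(7/2))) = 2/(-6 + (M + 119/2 + 7*M/2)) = 2/(-6 + (119/2 + 9*M/2)) = 2/(107/2 + 9*M/2))
1/(23679 + d(-410)) = 1/(23679 + 4/(107 + 9*(-410))) = 1/(23679 + 4/(107 - 3690)) = 1/(23679 + 4/(-3583)) = 1/(23679 + 4*(-1/3583)) = 1/(23679 - 4/3583) = 1/(84841853/3583) = 3583/84841853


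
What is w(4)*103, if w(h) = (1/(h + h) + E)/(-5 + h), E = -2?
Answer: 1545/8 ≈ 193.13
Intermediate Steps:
w(h) = (-2 + 1/(2*h))/(-5 + h) (w(h) = (1/(h + h) - 2)/(-5 + h) = (1/(2*h) - 2)/(-5 + h) = (-2 + 1/(2*h))/(-5 + h))
w(4)*103 = ((1/2)*(1 - 4*4)/(4*(-5 + 4)))*103 = ((1/2)*(1/4)*(1 - 16)/(-1))*103 = ((1/2)*(1/4)*(-1)*(-15))*103 = (15/8)*103 = 1545/8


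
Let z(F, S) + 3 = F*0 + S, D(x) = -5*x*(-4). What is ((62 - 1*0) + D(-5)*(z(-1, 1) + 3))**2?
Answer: 1444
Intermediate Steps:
D(x) = 20*x
z(F, S) = -3 + S (z(F, S) = -3 + (F*0 + S) = -3 + (0 + S) = -3 + S)
((62 - 1*0) + D(-5)*(z(-1, 1) + 3))**2 = ((62 - 1*0) + (20*(-5))*((-3 + 1) + 3))**2 = ((62 + 0) - 100*(-2 + 3))**2 = (62 - 100*1)**2 = (62 - 100)**2 = (-38)**2 = 1444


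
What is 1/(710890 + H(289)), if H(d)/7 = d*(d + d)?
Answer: 1/1880184 ≈ 5.3186e-7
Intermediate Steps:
H(d) = 14*d² (H(d) = 7*(d*(d + d)) = 7*(d*(2*d)) = 7*(2*d²) = 14*d²)
1/(710890 + H(289)) = 1/(710890 + 14*289²) = 1/(710890 + 14*83521) = 1/(710890 + 1169294) = 1/1880184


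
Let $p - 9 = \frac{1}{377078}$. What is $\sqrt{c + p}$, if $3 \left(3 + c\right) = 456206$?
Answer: $\frac{5 \sqrt{7784339414242326}}{1131234} \approx 389.97$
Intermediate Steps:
$p = \frac{3393703}{377078}$ ($p = 9 + \frac{1}{377078} = \frac{3393703}{377078} \approx 9.0$)
$c = \frac{456197}{3}$ ($c = -3 + \frac{1}{3} \cdot 456206 = -3 + \frac{456206}{3} = \frac{456197}{3} \approx 1.5207 \cdot 10^{5}$)
$\sqrt{c + p} = \sqrt{\frac{456197}{3} + \frac{3393703}{377078}} = \sqrt{\frac{172032033475}{1131234}} = \frac{5 \sqrt{7784339414242326}}{1131234}$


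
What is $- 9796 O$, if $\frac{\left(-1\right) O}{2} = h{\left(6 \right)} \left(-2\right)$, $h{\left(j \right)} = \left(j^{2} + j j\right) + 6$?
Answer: $-3056352$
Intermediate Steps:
$h{\left(j \right)} = 6 + 2 j^{2}$ ($h{\left(j \right)} = \left(j^{2} + j^{2}\right) + 6 = 2 j^{2} + 6 = 6 + 2 j^{2}$)
$O = 312$ ($O = - 2 \left(6 + 2 \cdot 6^{2}\right) \left(-2\right) = - 2 \left(6 + 2 \cdot 36\right) \left(-2\right) = - 2 \left(6 + 72\right) \left(-2\right) = - 2 \cdot 78 \left(-2\right) = \left(-2\right) \left(-156\right) = 312$)
$- 9796 O = \left(-9796\right) 312 = -3056352$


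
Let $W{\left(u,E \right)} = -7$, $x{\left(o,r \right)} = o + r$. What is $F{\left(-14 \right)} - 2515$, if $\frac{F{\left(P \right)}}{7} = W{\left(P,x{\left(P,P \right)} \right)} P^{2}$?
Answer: $-12119$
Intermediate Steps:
$F{\left(P \right)} = - 49 P^{2}$ ($F{\left(P \right)} = 7 \left(- 7 P^{2}\right) = - 49 P^{2}$)
$F{\left(-14 \right)} - 2515 = - 49 \left(-14\right)^{2} - 2515 = \left(-49\right) 196 - 2515 = -9604 - 2515 = -12119$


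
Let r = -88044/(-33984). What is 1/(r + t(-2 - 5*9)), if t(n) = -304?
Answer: -2832/853591 ≈ -0.0033177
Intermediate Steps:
r = 7337/2832 (r = -88044*(-1/33984) = 7337/2832 ≈ 2.5907)
1/(r + t(-2 - 5*9)) = 1/(7337/2832 - 304) = 1/(-853591/2832) = -2832/853591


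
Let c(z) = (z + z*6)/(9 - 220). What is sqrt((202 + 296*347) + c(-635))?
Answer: 7*sqrt(93525961)/211 ≈ 320.83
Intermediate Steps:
c(z) = -7*z/211 (c(z) = (z + 6*z)/(-211) = (7*z)*(-1/211) = -7*z/211)
sqrt((202 + 296*347) + c(-635)) = sqrt((202 + 296*347) - 7/211*(-635)) = sqrt((202 + 102712) + 4445/211) = sqrt(102914 + 4445/211) = sqrt(21719299/211) = 7*sqrt(93525961)/211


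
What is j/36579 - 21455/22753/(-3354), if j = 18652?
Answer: 474728453623/930491261466 ≈ 0.51019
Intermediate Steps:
j/36579 - 21455/22753/(-3354) = 18652/36579 - 21455/22753/(-3354) = 18652*(1/36579) - 21455*1/22753*(-1/3354) = 18652/36579 - 21455/22753*(-1/3354) = 18652/36579 + 21455/76313562 = 474728453623/930491261466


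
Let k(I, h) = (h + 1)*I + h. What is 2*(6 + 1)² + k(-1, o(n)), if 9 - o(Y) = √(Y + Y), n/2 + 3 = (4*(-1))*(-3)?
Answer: 97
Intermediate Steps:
n = 18 (n = -6 + 2*((4*(-1))*(-3)) = -6 + 2*(-4*(-3)) = -6 + 2*12 = -6 + 24 = 18)
o(Y) = 9 - √2*√Y (o(Y) = 9 - √(Y + Y) = 9 - √(2*Y) = 9 - √2*√Y)
k(I, h) = h + I*(1 + h) (k(I, h) = (1 + h)*I + h = I*(1 + h) + h = h + I*(1 + h))
2*(6 + 1)² + k(-1, o(n)) = 2*(6 + 1)² + (-1 + (9 - √2*√18) - (9 - √2*√18)) = 2*7² + (-1 + (9 - √2*3*√2) - (9 - √2*3*√2)) = 2*49 + (-1 + (9 - 6) - (9 - 6)) = 98 + (-1 + 3 - 1*3) = 98 + (-1 + 3 - 3) = 98 - 1 = 97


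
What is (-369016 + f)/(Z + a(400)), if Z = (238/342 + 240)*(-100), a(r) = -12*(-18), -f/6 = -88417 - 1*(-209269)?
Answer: 46773972/1019741 ≈ 45.868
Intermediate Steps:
f = -725112 (f = -6*(-88417 - 1*(-209269)) = -6*(-88417 + 209269) = -6*120852 = -725112)
a(r) = 216
Z = -4115900/171 (Z = (238*(1/342) + 240)*(-100) = (119/171 + 240)*(-100) = (41159/171)*(-100) = -4115900/171 ≈ -24070.)
(-369016 + f)/(Z + a(400)) = (-369016 - 725112)/(-4115900/171 + 216) = -1094128/(-4078964/171) = -1094128*(-171/4078964) = 46773972/1019741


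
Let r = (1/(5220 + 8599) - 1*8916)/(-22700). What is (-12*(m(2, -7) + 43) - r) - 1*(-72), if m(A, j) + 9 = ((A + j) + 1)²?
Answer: -165752216603/313691300 ≈ -528.39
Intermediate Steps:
m(A, j) = -9 + (1 + A + j)² (m(A, j) = -9 + ((A + j) + 1)² = -9 + (1 + A + j)²)
r = 123210203/313691300 (r = (1/13819 - 8916)*(-1/22700) = -123210203/13819*(-1/22700) = 123210203/313691300 ≈ 0.39278)
(-12*(m(2, -7) + 43) - r) - 1*(-72) = (-12*((-9 + (1 + 2 - 7)²) + 43) - 1*123210203/313691300) - 1*(-72) = (-12*((-9 + (-4)²) + 43) - 123210203/313691300) + 72 = (-12*((-9 + 16) + 43) - 123210203/313691300) + 72 = (-12*(7 + 43) - 123210203/313691300) + 72 = (-12*50 - 123210203/313691300) + 72 = (-600 - 123210203/313691300) + 72 = -188337990203/313691300 + 72 = -165752216603/313691300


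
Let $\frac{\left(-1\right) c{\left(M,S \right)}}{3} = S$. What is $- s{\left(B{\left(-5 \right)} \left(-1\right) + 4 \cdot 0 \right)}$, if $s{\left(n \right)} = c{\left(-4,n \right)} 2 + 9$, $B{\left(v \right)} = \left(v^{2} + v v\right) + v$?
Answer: $-279$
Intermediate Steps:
$c{\left(M,S \right)} = - 3 S$
$B{\left(v \right)} = v + 2 v^{2}$ ($B{\left(v \right)} = \left(v^{2} + v^{2}\right) + v = 2 v^{2} + v = v + 2 v^{2}$)
$s{\left(n \right)} = 9 - 6 n$ ($s{\left(n \right)} = - 3 n 2 + 9 = - 6 n + 9 = 9 - 6 n$)
$- s{\left(B{\left(-5 \right)} \left(-1\right) + 4 \cdot 0 \right)} = - (9 - 6 \left(- 5 \left(1 + 2 \left(-5\right)\right) \left(-1\right) + 4 \cdot 0\right)) = - (9 - 6 \left(- 5 \left(1 - 10\right) \left(-1\right) + 0\right)) = - (9 - 6 \left(\left(-5\right) \left(-9\right) \left(-1\right) + 0\right)) = - (9 - 6 \left(45 \left(-1\right) + 0\right)) = - (9 - 6 \left(-45 + 0\right)) = - (9 - -270) = - (9 + 270) = \left(-1\right) 279 = -279$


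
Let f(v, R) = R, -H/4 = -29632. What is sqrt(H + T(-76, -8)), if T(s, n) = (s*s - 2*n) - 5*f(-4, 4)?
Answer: 10*sqrt(1243) ≈ 352.56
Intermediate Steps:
H = 118528 (H = -4*(-29632) = 118528)
T(s, n) = -20 + s**2 - 2*n (T(s, n) = (s*s - 2*n) - 5*4 = (s**2 - 2*n) - 20 = -20 + s**2 - 2*n)
sqrt(H + T(-76, -8)) = sqrt(118528 + (-20 + (-76)**2 - 2*(-8))) = sqrt(118528 + (-20 + 5776 + 16)) = sqrt(118528 + 5772) = sqrt(124300) = 10*sqrt(1243)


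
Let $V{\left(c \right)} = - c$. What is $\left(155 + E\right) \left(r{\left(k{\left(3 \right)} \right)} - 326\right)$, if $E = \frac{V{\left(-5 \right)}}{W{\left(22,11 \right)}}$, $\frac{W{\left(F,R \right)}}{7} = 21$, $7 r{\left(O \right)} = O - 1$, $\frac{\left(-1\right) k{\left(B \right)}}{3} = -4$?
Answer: $- \frac{17252030}{343} \approx -50297.0$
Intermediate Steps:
$k{\left(B \right)} = 12$ ($k{\left(B \right)} = \left(-3\right) \left(-4\right) = 12$)
$r{\left(O \right)} = - \frac{1}{7} + \frac{O}{7}$ ($r{\left(O \right)} = \frac{O - 1}{7} = \frac{-1 + O}{7} = - \frac{1}{7} + \frac{O}{7}$)
$W{\left(F,R \right)} = 147$ ($W{\left(F,R \right)} = 7 \cdot 21 = 147$)
$E = \frac{5}{147}$ ($E = \frac{\left(-1\right) \left(-5\right)}{147} = 5 \cdot \frac{1}{147} = \frac{5}{147} \approx 0.034014$)
$\left(155 + E\right) \left(r{\left(k{\left(3 \right)} \right)} - 326\right) = \left(155 + \frac{5}{147}\right) \left(\left(- \frac{1}{7} + \frac{1}{7} \cdot 12\right) - 326\right) = \frac{22790 \left(\left(- \frac{1}{7} + \frac{12}{7}\right) - 326\right)}{147} = \frac{22790 \left(\frac{11}{7} - 326\right)}{147} = \frac{22790}{147} \left(- \frac{2271}{7}\right) = - \frac{17252030}{343}$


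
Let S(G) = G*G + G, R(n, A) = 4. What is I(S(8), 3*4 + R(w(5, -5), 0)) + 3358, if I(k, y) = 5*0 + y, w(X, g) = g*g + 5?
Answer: 3374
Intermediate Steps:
w(X, g) = 5 + g² (w(X, g) = g² + 5 = 5 + g²)
S(G) = G + G² (S(G) = G² + G = G + G²)
I(k, y) = y (I(k, y) = 0 + y = y)
I(S(8), 3*4 + R(w(5, -5), 0)) + 3358 = (3*4 + 4) + 3358 = (12 + 4) + 3358 = 16 + 3358 = 3374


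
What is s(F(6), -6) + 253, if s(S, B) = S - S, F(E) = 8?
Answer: 253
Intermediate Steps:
s(S, B) = 0
s(F(6), -6) + 253 = 0 + 253 = 253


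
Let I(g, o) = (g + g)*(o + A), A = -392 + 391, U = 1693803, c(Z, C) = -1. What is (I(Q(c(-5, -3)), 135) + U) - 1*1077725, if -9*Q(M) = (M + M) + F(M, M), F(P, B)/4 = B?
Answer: 1848770/3 ≈ 6.1626e+5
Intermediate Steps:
F(P, B) = 4*B
A = -1
Q(M) = -2*M/3 (Q(M) = -((M + M) + 4*M)/9 = -(2*M + 4*M)/9 = -2*M/3)
I(g, o) = 2*g*(-1 + o) (I(g, o) = (g + g)*(o - 1) = (2*g)*(-1 + o) = 2*g*(-1 + o))
(I(Q(c(-5, -3)), 135) + U) - 1*1077725 = (2*(-2/3*(-1))*(-1 + 135) + 1693803) - 1*1077725 = (2*(2/3)*134 + 1693803) - 1077725 = (536/3 + 1693803) - 1077725 = 5081945/3 - 1077725 = 1848770/3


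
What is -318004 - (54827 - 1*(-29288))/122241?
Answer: -38873211079/122241 ≈ -3.1800e+5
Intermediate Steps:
-318004 - (54827 - 1*(-29288))/122241 = -318004 - (54827 + 29288)/122241 = -318004 - 84115/122241 = -38873211079/122241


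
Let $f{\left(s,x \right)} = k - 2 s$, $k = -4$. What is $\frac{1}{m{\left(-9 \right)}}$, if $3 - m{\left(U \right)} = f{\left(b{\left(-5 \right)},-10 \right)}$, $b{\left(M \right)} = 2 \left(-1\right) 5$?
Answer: $- \frac{1}{13} \approx -0.076923$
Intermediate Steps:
$b{\left(M \right)} = -10$ ($b{\left(M \right)} = \left(-2\right) 5 = -10$)
$f{\left(s,x \right)} = -4 - 2 s$
$m{\left(U \right)} = -13$ ($m{\left(U \right)} = 3 - \left(-4 - -20\right) = 3 - \left(-4 + 20\right) = 3 - 16 = -13$)
$\frac{1}{m{\left(-9 \right)}} = \frac{1}{-13} = - \frac{1}{13}$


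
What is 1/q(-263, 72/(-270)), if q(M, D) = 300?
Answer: 1/300 ≈ 0.0033333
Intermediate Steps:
1/q(-263, 72/(-270)) = 1/300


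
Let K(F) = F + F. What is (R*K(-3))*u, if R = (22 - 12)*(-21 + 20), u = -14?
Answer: -840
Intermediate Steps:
R = -10 (R = 10*(-1) = -10)
K(F) = 2*F
(R*K(-3))*u = -20*(-3)*(-14) = -10*(-6)*(-14) = 60*(-14) = -840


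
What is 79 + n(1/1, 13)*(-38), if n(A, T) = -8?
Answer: 383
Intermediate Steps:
79 + n(1/1, 13)*(-38) = 79 - 8*(-38) = 79 + 304 = 383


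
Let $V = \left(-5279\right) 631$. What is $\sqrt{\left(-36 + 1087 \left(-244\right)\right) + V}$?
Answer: $i \sqrt{3596313} \approx 1896.4 i$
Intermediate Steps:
$V = -3331049$
$\sqrt{\left(-36 + 1087 \left(-244\right)\right) + V} = \sqrt{\left(-36 + 1087 \left(-244\right)\right) - 3331049} = \sqrt{\left(-36 - 265228\right) - 3331049} = \sqrt{-265264 - 3331049} = \sqrt{-3596313} = i \sqrt{3596313}$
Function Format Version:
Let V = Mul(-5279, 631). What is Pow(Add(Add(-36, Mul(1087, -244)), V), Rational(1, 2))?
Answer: Mul(I, Pow(3596313, Rational(1, 2))) ≈ Mul(1896.4, I)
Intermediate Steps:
V = -3331049
Pow(Add(Add(-36, Mul(1087, -244)), V), Rational(1, 2)) = Pow(Add(Add(-36, Mul(1087, -244)), -3331049), Rational(1, 2)) = Pow(Add(Add(-36, -265228), -3331049), Rational(1, 2)) = Pow(Add(-265264, -3331049), Rational(1, 2)) = Pow(-3596313, Rational(1, 2)) = Mul(I, Pow(3596313, Rational(1, 2)))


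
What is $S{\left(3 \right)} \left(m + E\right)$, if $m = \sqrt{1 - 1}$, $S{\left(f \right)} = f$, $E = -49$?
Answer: $-147$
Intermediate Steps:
$m = 0$ ($m = \sqrt{0} = 0$)
$S{\left(3 \right)} \left(m + E\right) = 3 \left(0 - 49\right) = 3 \left(-49\right) = -147$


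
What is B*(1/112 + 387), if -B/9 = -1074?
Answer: 209486385/56 ≈ 3.7408e+6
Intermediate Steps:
B = 9666 (B = -9*(-1074) = 9666)
B*(1/112 + 387) = 9666*(1/112 + 387) = 9666*(43345/112) = 209486385/56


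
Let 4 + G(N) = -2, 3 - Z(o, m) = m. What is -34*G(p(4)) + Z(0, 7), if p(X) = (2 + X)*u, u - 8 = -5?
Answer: 200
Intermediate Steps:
u = 3 (u = 8 - 5 = 3)
Z(o, m) = 3 - m
p(X) = 6 + 3*X (p(X) = (2 + X)*3 = 6 + 3*X)
G(N) = -6 (G(N) = -4 - 2 = -6)
-34*G(p(4)) + Z(0, 7) = -34*(-6) + (3 - 1*7) = 204 + (3 - 7) = 204 - 4 = 200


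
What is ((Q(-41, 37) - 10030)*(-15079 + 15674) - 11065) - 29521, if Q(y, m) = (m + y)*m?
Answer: -6096496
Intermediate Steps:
Q(y, m) = m*(m + y)
((Q(-41, 37) - 10030)*(-15079 + 15674) - 11065) - 29521 = ((37*(37 - 41) - 10030)*(-15079 + 15674) - 11065) - 29521 = ((37*(-4) - 10030)*595 - 11065) - 29521 = ((-148 - 10030)*595 - 11065) - 29521 = (-10178*595 - 11065) - 29521 = (-6055910 - 11065) - 29521 = -6066975 - 29521 = -6096496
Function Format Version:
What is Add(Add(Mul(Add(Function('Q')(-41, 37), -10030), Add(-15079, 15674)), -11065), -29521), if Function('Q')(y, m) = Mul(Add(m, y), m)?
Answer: -6096496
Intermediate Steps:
Function('Q')(y, m) = Mul(m, Add(m, y))
Add(Add(Mul(Add(Function('Q')(-41, 37), -10030), Add(-15079, 15674)), -11065), -29521) = Add(Add(Mul(Add(Mul(37, Add(37, -41)), -10030), Add(-15079, 15674)), -11065), -29521) = Add(Add(Mul(Add(Mul(37, -4), -10030), 595), -11065), -29521) = Add(Add(Mul(Add(-148, -10030), 595), -11065), -29521) = Add(Add(Mul(-10178, 595), -11065), -29521) = Add(Add(-6055910, -11065), -29521) = Add(-6066975, -29521) = -6096496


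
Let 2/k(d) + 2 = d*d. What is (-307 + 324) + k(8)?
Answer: 528/31 ≈ 17.032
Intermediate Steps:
k(d) = 2/(-2 + d**2) (k(d) = 2/(-2 + d*d) = 2/(-2 + d**2))
(-307 + 324) + k(8) = (-307 + 324) + 2/(-2 + 8**2) = 17 + 2/(-2 + 64) = 17 + 2/62 = 17 + 2*(1/62) = 17 + 1/31 = 528/31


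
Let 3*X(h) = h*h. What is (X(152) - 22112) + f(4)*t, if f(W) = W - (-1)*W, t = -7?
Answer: -43400/3 ≈ -14467.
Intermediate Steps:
f(W) = 2*W (f(W) = W + W = 2*W)
X(h) = h²/3 (X(h) = (h*h)/3 = h²/3)
(X(152) - 22112) + f(4)*t = ((⅓)*152² - 22112) + (2*4)*(-7) = ((⅓)*23104 - 22112) + 8*(-7) = (23104/3 - 22112) - 56 = -43232/3 - 56 = -43400/3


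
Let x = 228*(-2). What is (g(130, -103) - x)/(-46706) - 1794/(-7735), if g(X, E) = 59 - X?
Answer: 565123/2526370 ≈ 0.22369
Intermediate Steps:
x = -456
(g(130, -103) - x)/(-46706) - 1794/(-7735) = ((59 - 1*130) - 1*(-456))/(-46706) - 1794/(-7735) = ((59 - 130) + 456)*(-1/46706) - 1794*(-1/7735) = (-71 + 456)*(-1/46706) + 138/595 = 385*(-1/46706) + 138/595 = -35/4246 + 138/595 = 565123/2526370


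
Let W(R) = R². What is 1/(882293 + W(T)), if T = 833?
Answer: 1/1576182 ≈ 6.3444e-7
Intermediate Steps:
1/(882293 + W(T)) = 1/(882293 + 833²) = 1/(882293 + 693889) = 1/1576182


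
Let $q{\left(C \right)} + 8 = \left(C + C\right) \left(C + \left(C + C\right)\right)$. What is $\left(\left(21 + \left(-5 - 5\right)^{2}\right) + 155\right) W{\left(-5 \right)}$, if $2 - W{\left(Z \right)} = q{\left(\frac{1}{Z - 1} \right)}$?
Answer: $2714$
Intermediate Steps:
$q{\left(C \right)} = -8 + 6 C^{2}$ ($q{\left(C \right)} = -8 + \left(C + C\right) \left(C + \left(C + C\right)\right) = -8 + 2 C \left(C + 2 C\right) = -8 + 2 C 3 C = -8 + 6 C^{2}$)
$W{\left(Z \right)} = 10 - \frac{6}{\left(-1 + Z\right)^{2}}$ ($W{\left(Z \right)} = 2 - \left(-8 + 6 \left(\frac{1}{Z - 1}\right)^{2}\right) = 2 - \left(-8 + 6 \left(\frac{1}{-1 + Z}\right)^{2}\right) = 2 - \left(-8 + \frac{6}{\left(-1 + Z\right)^{2}}\right) = 2 + \left(8 - \frac{6}{\left(-1 + Z\right)^{2}}\right) = 10 - \frac{6}{\left(-1 + Z\right)^{2}}$)
$\left(\left(21 + \left(-5 - 5\right)^{2}\right) + 155\right) W{\left(-5 \right)} = \left(\left(21 + \left(-5 - 5\right)^{2}\right) + 155\right) \left(10 - \frac{6}{\left(-1 - 5\right)^{2}}\right) = \left(\left(21 + \left(-10\right)^{2}\right) + 155\right) \left(10 - \frac{6}{36}\right) = \left(\left(21 + 100\right) + 155\right) \left(10 - \frac{1}{6}\right) = \left(121 + 155\right) \left(10 - \frac{1}{6}\right) = 276 \cdot \frac{59}{6} = 2714$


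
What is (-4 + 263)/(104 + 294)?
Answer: 259/398 ≈ 0.65075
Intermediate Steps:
(-4 + 263)/(104 + 294) = 259/398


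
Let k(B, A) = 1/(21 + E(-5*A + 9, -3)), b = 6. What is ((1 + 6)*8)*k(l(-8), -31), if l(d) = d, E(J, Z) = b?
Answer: 56/27 ≈ 2.0741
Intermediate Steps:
E(J, Z) = 6
k(B, A) = 1/27 (k(B, A) = 1/(21 + 6) = 1/27)
((1 + 6)*8)*k(l(-8), -31) = ((1 + 6)*8)*(1/27) = (7*8)*(1/27) = 56*(1/27) = 56/27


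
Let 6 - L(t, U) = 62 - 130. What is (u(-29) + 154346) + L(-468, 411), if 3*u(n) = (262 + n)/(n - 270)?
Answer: 138514507/897 ≈ 1.5442e+5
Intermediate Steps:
L(t, U) = 74 (L(t, U) = 6 - (62 - 130) = 6 - 1*(-68) = 6 + 68 = 74)
u(n) = (262 + n)/(3*(-270 + n)) (u(n) = ((262 + n)/(n - 270))/3 = ((262 + n)/(-270 + n))/3 = (262 + n)/(3*(-270 + n)))
(u(-29) + 154346) + L(-468, 411) = ((262 - 29)/(3*(-270 - 29)) + 154346) + 74 = ((1/3)*233/(-299) + 154346) + 74 = ((1/3)*(-1/299)*233 + 154346) + 74 = (-233/897 + 154346) + 74 = 138448129/897 + 74 = 138514507/897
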